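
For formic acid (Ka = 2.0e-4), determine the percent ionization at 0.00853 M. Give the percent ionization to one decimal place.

14.2%

HCOOH ⇌ HCOO- + H+; let x = [H+] at equilibrium.
Ka = x²/(C₀ − x); solving the quadratic gives x = 1.21 × 10^-3 M.
Fraction ionized = 1.21 × 10^-3 / 0.00853 = 0.1419 → 14.2%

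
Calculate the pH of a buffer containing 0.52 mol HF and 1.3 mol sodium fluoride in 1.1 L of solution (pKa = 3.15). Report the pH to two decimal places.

pH = 3.55

pH = pKa + log([A⁻]/[HA]) = 3.15 + log(1.3/0.52)
pH = 3.15 + (+0.398) = 3.55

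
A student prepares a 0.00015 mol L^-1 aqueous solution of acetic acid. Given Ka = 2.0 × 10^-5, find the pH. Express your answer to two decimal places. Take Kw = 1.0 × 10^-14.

pH = 4.34

CH3COOH ⇌ CH3COO- + H+
From the ICE table, Ka = [H+]²/(0.00015 − [H+]) = 2.0 × 10^-5.
Here C₀/Ka ≈ 7.5, so the small-[H+] approximation fails. Use the quadratic:
[H+] = (−Ka + √(Ka² + 4·Ka·C₀))/2 = 4.57 × 10^-5 M
pH = −log[H+] = −log(4.57 × 10^-5) = 4.34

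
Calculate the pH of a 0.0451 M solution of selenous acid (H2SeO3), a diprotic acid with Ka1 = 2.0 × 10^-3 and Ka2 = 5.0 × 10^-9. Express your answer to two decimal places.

Ka1 ≫ Ka2, so treat the first dissociation as the only significant source of H+.
Ka1 = x²/(0.0451 − x) = 2.0 × 10^-3
Solving the quadratic: x = (−Ka1 + √(Ka1² + 4·Ka1·C₀))/2 = 8.55 × 10^-3 M
pH = −log(8.55 × 10^-3) = 2.07

pH = 2.07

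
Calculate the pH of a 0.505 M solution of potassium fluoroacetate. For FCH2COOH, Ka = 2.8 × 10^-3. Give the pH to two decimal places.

FCH2COO- is the conjugate base of the weak acid FCH2COOH.
Kb = Kw/Ka = 1.0×10^-14 / 2.8 × 10^-3 = 3.57 × 10^-12
From the ICE table, Kb = x²/(0.505 − x) = 3.57 × 10^-12.
Since Kb ≪ C₀, x ≈ √(Kb·C₀) = 1.34 × 10^-6 M.
Check: 0.00027% ionized — well under 5%, approximation valid.
pOH = 5.87, so pH = 14.00 − pOH = 8.13

pH = 8.13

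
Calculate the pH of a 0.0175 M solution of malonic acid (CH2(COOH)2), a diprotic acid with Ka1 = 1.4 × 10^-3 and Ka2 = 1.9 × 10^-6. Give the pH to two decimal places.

Ka1 ≫ Ka2, so treat the first dissociation as the only significant source of H+.
Ka1 = x²/(0.0175 − x) = 1.4 × 10^-3
Solving the quadratic: x = (−Ka1 + √(Ka1² + 4·Ka1·C₀))/2 = 4.30 × 10^-3 M
pH = −log(4.30 × 10^-3) = 2.37

pH = 2.37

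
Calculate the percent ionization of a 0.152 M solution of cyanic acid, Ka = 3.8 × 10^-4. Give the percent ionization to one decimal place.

HOCN ⇌ OCN- + H+; let x = [H+] at equilibrium.
Solve x² + 0.00038x − 5.78e-05 = 0 → x = 7.41 × 10^-3 M
Fraction ionized = 7.41 × 10^-3 / 0.152 = 0.0488 → 4.9%

4.9%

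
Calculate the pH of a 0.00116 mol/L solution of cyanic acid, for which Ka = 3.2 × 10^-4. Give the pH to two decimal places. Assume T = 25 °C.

HOCN ⇌ OCN- + H+
From the ICE table, Ka = x²/(0.00116 − x) = 3.2 × 10^-4.
x is not negligible relative to C₀; solve x² + 0.00032·x − 3.71e-07 = 0.
x = (−Ka + √(Ka² + 4·Ka·C₀))/2 = 4.70 × 10^-4 M
pH = −log(4.70 × 10^-4) = 3.33

pH = 3.33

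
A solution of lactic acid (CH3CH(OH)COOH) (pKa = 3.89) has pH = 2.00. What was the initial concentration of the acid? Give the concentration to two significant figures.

C₀ = 7.9 × 10^-1 M

[H+] = 10^(-2.00) = 1.00 × 10^-2 M = x
Ka = 10^(−3.89) = 1.29 × 10^-4
Ka = x²/(C₀ − x) ⇒ C₀ = x + x²/Ka
C₀ = 1.00 × 10^-2 + (1.00 × 10^-2)²/(1.29 × 10^-4) = 7.85 × 10^-1 M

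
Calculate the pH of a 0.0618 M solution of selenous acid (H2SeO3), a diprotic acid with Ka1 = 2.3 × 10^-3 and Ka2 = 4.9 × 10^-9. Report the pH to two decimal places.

pH = 1.97

Ka1 ≫ Ka2, so treat the first dissociation as the only significant source of H+.
Ka1 = x²/(0.0618 − x) = 2.3 × 10^-3
Solving the quadratic: x = (−Ka1 + √(Ka1² + 4·Ka1·C₀))/2 = 1.08 × 10^-2 M
pH = −log(1.08 × 10^-2) = 1.97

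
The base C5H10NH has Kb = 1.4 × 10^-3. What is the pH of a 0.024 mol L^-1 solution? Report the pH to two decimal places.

pH = 11.71

C5H10NH + H2O ⇌ C5H10NH2+ + OH-
From the ICE table, Kb = x²/(0.024 − x) = 1.4 × 10^-3.
Here C₀/Kb ≈ 17.1, so the small-x approximation fails. Use the quadratic:
x = (−Kb + √(Kb² + 4·Kb·C₀))/2 = 5.14 × 10^-3 M
pOH = 2.29, so pH = 14.00 − pOH = 11.71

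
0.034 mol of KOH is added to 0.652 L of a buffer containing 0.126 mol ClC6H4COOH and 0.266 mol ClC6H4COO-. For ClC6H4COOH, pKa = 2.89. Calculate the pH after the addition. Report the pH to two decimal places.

pH = 3.40

After neutralization: n(ClC6H4COOH) = 0.092 mol, n(ClC6H4COO-) = 0.3 mol.
pH = pKa + log(n_ClC6H4COO-/n_ClC6H4COOH) = 2.89 + log(0.3/0.092) = 2.89 + (+0.513)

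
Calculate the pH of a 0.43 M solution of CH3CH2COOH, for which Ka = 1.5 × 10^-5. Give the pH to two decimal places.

pH = 2.60

CH3CH2COOH ⇌ CH3CH2COO- + H+
Ka = x²/(0.43 − x) = 1.5 × 10^-5
Since Ka ≪ C₀, x ≈ √(Ka·C₀) = 2.54 × 10^-3 M.
pH = −log[H+] = −log(2.54 × 10^-3) = 2.60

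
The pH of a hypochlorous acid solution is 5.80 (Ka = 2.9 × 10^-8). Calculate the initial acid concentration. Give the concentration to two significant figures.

[H+] = 10^(-5.80) = 1.58 × 10^-6 M = x
Ka = x²/(C₀ − x) ⇒ C₀ = x + x²/Ka
C₀ = 1.58 × 10^-6 + (1.58 × 10^-6)²/(2.9 × 10^-8) = 8.77 × 10^-5 M

C₀ = 8.8 × 10^-5 M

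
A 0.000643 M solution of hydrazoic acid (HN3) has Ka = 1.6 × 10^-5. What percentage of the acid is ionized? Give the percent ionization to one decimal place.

HN3 ⇌ N3- + H+; let x = [H+] at equilibrium.
Solve x² + 1.6e-05x − 1.03e-08 = 0 → x = 9.37 × 10^-5 M
Fraction ionized = 9.37 × 10^-5 / 0.000643 = 0.1457 → 14.6%

14.6%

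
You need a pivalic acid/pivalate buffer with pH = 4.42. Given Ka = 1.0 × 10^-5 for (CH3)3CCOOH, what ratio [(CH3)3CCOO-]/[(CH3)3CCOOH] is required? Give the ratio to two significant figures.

pKa = -log(1.0 × 10^-5) = 5.000
pH = pKa + log(r) ⇒ log(r) = 4.42 − 5.000 = -0.580
r = [(CH3)3CCOO-]/[(CH3)3CCOOH] = 10^(-0.580) = 0.263

ratio = 0.26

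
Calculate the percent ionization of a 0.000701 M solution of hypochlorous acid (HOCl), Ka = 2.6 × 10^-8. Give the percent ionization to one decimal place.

HOCl ⇌ OCl- + H+; let x = [H+] at equilibrium.
x ≈ √(Ka·C₀) = √(2.6 × 10^-8 × 0.000701) = 4.27 × 10^-6 M
% ionization = x/C₀ × 100% = 4.27 × 10^-6/0.000701 × 100% = 0.6%

0.6%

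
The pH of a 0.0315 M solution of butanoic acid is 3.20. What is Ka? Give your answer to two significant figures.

Ka = 1.3 × 10^-5

[H+] = 10^(-3.20) = 6.31 × 10^-4 M
At equilibrium [HA] = 0.0315 − 6.31 × 10^-4 = 3.09 × 10^-2 M
Ka = [H+][A-]/[HA] = (6.31 × 10^-4)² / 3.09 × 10^-2 = 1.3 × 10^-5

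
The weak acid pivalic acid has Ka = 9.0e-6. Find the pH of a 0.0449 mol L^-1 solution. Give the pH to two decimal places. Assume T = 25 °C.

(CH3)3CCOOH ⇌ (CH3)3CCOO- + H+
From the ICE table, Ka = x²/(0.0449 − x) = 9.0 × 10^-6.
Since Ka ≪ C₀, x ≈ √(Ka·C₀) = 6.36 × 10^-4 M.
(x/C₀ = 1.4% < 5%, so the approximation holds.)
pH = −log[H+] = −log(6.36 × 10^-4) = 3.20

pH = 3.20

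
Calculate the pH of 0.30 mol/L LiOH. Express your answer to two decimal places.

LiOH is a strong base; [OH-] = 0.3 M.
pOH = -log(0.3) = 0.52
pH = 14.00 - 0.52 = 13.48

pH = 13.48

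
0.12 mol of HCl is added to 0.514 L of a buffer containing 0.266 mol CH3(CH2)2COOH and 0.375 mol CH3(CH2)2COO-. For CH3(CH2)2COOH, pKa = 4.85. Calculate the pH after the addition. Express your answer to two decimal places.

pH = 4.67

Added H+ converts CH3(CH2)2COO- to CH3(CH2)2COOH: CH3(CH2)2COOH → 0.386 mol, CH3(CH2)2COO- → 0.255 mol.
pH = pKa + log(n_CH3(CH2)2COO-/n_CH3(CH2)2COOH) = 4.85 + log(0.255/0.386) = 4.85 + (-0.180)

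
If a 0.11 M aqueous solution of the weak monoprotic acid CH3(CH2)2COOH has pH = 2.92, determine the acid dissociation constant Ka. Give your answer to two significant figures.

[H+] = 10^(-2.92) = 1.20 × 10^-3 M
At equilibrium [HA] = 0.11 − 1.20 × 10^-3 = 1.09 × 10^-1 M
Ka = [H+][A-]/[HA] = (1.20 × 10^-3)² / 1.09 × 10^-1 = 1.3 × 10^-5

Ka = 1.3 × 10^-5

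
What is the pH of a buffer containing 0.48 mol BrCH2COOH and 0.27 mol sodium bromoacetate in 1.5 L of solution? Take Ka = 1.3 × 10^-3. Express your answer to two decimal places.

pH = 2.64

pKa = −log(1.3 × 10^-3) = 2.886
Using pH = pKa + log([base]/[acid]) with [base]/[acid] = 0.27/0.48:
pH = 2.886 + (-0.250) = 2.64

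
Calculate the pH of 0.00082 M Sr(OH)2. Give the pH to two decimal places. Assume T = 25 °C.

pH = 11.21

Sr(OH)2 is a strong base (each formula unit releases 2 OH-); [OH-] = 0.00164 M.
pOH = -log(0.00164) = 2.79
pH = 14.00 - 2.79 = 11.21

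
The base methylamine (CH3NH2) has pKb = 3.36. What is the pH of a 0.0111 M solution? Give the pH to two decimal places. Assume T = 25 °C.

pH = 11.30

CH3NH2 + H2O ⇌ CH3NH3+ + OH-
Kb = 10^(−3.36) = 4.37 × 10^-4
From the ICE table, Kb = [OH-]²/(0.0111 − [OH-]) = 4.37 × 10^-4.
The 5% rule fails; solving [OH-]² + Kb·[OH-] − Kb·C₀ = 0 exactly:
[OH-] = (−Kb + √(Kb² + 4·Kb·C₀))/2 = 1.99 × 10^-3 M
pOH = 2.70, so pH = 14.00 − pOH = 11.30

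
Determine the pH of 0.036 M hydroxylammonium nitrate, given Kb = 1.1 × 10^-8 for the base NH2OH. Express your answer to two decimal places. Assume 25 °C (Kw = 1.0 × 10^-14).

NH3OH+ is the conjugate acid of the weak base NH2OH.
Ka = Kw/Kb = 1.0×10^-14 / 1.1 × 10^-8 = 9.09 × 10^-7
Ka = [H+]²/(0.036 − [H+]) = 9.09 × 10^-7
Neglecting [H+] in the denominator: [H+] = √(9.09 × 10^-7 × 0.036) = 1.81 × 10^-4 M
([H+]/C₀ = 0.5% < 5%, so the approximation holds.)
pH = −log(1.81 × 10^-4) = 3.74

pH = 3.74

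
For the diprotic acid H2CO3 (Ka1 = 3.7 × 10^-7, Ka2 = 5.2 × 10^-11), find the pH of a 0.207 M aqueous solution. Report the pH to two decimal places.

pH = 3.56

Since Ka1 ≫ Ka2, the first ionization dominates [H+].
Ka1 = x²/(0.207 − x) = 3.7 × 10^-7
x ≈ √(3.7 × 10^-7 × 0.207) = 2.77 × 10^-4 M
pH = −log(2.77 × 10^-4) = 3.56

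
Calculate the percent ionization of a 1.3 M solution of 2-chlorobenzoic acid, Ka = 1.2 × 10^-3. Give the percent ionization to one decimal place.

ClC6H4COOH ⇌ ClC6H4COO- + H+; let x = [H+] at equilibrium.
x ≈ √(Ka·C₀) = √(1.2 × 10^-3 × 1.3) = 3.95 × 10^-2 M
Fraction ionized = 3.95 × 10^-2 / 1.3 = 0.0304 → 3.0%

3.0%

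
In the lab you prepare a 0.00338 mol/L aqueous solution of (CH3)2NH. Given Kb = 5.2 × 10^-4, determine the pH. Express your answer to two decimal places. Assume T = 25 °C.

(CH3)2NH + H2O ⇌ (CH3)2NH2+ + OH-
From the ICE table, Kb = x²/(0.00338 − x) = 5.2 × 10^-4.
The 5% rule fails; solving x² + Kb·x − Kb·C₀ = 0 exactly:
x = (−Kb + √(Kb² + 4·Kb·C₀))/2 = 1.09 × 10^-3 M
pOH = 2.96, so pH = 14.00 − pOH = 11.04

pH = 11.04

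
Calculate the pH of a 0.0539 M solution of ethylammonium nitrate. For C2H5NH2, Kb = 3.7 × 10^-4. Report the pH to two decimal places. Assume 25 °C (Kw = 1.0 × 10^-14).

pH = 5.92

C2H5NH3+ is the conjugate acid of the weak base C2H5NH2.
Ka = Kw/Kb = 1.0×10^-14 / 3.7 × 10^-4 = 2.70 × 10^-11
From the ICE table, Ka = [H+]²/(0.0539 − [H+]) = 2.70 × 10^-11.
Neglecting [H+] in the denominator: [H+] = √(2.70 × 10^-11 × 0.0539) = 1.21 × 10^-6 M
([H+]/C₀ = 0.0022% < 5%, so the approximation holds.)
pH = −log[H+] = −log(1.21 × 10^-6) = 5.92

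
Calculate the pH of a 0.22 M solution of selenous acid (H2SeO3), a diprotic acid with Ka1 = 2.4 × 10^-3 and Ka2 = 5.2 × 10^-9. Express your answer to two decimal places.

Ka1 ≫ Ka2, so treat the first dissociation as the only significant source of H+.
Ka1 = x²/(0.22 − x) = 2.4 × 10^-3
Solving the quadratic: x = (−Ka1 + √(Ka1² + 4·Ka1·C₀))/2 = 2.18 × 10^-2 M
pH = −log(2.18 × 10^-2) = 1.66

pH = 1.66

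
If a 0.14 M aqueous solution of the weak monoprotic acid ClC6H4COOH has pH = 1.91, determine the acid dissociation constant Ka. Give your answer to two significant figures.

Ka = 1.2 × 10^-3

[H+] = 10^(-1.91) = 1.23 × 10^-2 M
At equilibrium [HA] = 0.14 − 1.23 × 10^-2 = 1.28 × 10^-1 M
Ka = [H+][A-]/[HA] = (1.23 × 10^-2)² / 1.28 × 10^-1 = 1.2 × 10^-3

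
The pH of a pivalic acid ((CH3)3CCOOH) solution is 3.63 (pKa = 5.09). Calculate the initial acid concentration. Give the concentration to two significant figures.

C₀ = 7.0 × 10^-3 M

[H+] = 10^(-3.63) = 2.34 × 10^-4 M = x
Ka = 10^(−5.09) = 8.13 × 10^-6
Ka = x²/(C₀ − x) ⇒ C₀ = x + x²/Ka
C₀ = 2.34 × 10^-4 + (2.34 × 10^-4)²/(8.13 × 10^-6) = 6.97 × 10^-3 M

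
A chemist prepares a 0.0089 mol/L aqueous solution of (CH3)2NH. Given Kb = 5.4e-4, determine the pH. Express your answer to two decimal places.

pH = 11.29

(CH3)2NH + H2O ⇌ (CH3)2NH2+ + OH-
Kb = [OH-]²/(0.0089 − [OH-]) = 5.4 × 10^-4
[OH-] is not negligible relative to C₀; solve [OH-]² + 0.00054·[OH-] − 4.81e-06 = 0.
[OH-] = (−Kb + √(Kb² + 4·Kb·C₀))/2 = 1.94 × 10^-3 M
pOH = −log(1.94 × 10^-3) = 2.71; pH = 14.00 − 2.71 = 11.29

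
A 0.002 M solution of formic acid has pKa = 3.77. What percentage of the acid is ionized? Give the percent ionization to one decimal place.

25.2%

HCOOH ⇌ HCOO- + H+; let x = [H+] at equilibrium.
Ka = 10^(−3.77) = 1.70 × 10^-4
Solve x² + 0.00017x − 3.4e-07 = 0 → x = 5.04 × 10^-4 M
% ionization = x/C₀ × 100% = 5.04 × 10^-4/0.002 × 100% = 25.2%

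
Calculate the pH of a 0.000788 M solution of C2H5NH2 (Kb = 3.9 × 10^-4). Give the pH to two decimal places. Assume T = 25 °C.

pH = 10.59

C2H5NH2 + H2O ⇌ C2H5NH3+ + OH-
Kb = [OH-]²/(0.000788 − [OH-]) = 3.9 × 10^-4
Here C₀/Kb ≈ 2.02, so the small-[OH-] approximation fails. Use the quadratic:
[OH-] = [−0.00039 + √(0.00039² + 1.23e-06)]/2 = 3.93 × 10^-4 M
pOH = 3.41, so pH = 14.00 − pOH = 10.59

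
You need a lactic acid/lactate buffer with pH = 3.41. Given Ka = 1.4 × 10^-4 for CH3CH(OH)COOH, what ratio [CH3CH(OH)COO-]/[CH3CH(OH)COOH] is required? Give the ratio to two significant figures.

ratio = 0.36

pKa = -log(1.4 × 10^-4) = 3.854
pH = pKa + log(r) ⇒ log(r) = 3.41 − 3.854 = -0.444
r = [CH3CH(OH)COO-]/[CH3CH(OH)COOH] = 10^(-0.444) = 0.36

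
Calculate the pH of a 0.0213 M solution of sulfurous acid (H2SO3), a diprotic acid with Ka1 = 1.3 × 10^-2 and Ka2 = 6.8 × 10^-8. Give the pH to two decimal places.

Since Ka1 ≫ Ka2, the first ionization dominates [H+].
Ka1 = x²/(0.0213 − x) = 1.3 × 10^-2
Solving the quadratic: x = (−Ka1 + √(Ka1² + 4·Ka1·C₀))/2 = 1.14 × 10^-2 M
pH = −log(1.14 × 10^-2) = 1.94

pH = 1.94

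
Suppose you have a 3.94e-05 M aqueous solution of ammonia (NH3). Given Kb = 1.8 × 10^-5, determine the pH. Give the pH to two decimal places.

pH = 9.28

NH3 + H2O ⇌ NH4+ + OH-
Kb = x²/(3.94e-05 − x) = 1.8 × 10^-5
The 5% rule fails; solving x² + Kb·x − Kb·C₀ = 0 exactly:
x = (−Kb + √(Kb² + 4·Kb·C₀))/2 = 1.91 × 10^-5 M
pOH = 4.72, so pH = 14.00 − pOH = 9.28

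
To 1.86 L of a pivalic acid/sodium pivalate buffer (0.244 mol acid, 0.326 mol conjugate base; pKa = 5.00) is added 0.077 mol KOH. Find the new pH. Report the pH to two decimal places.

OH- converts (CH3)3CCOOH to (CH3)3CCOO-: (CH3)3CCOOH → 0.167 mol, (CH3)3CCOO- → 0.403 mol.
pH = pKa + log(n_(CH3)3CCOO-/n_(CH3)3CCOOH) = 5.00 + log(0.403/0.167) = 5.00 + (+0.383)

pH = 5.38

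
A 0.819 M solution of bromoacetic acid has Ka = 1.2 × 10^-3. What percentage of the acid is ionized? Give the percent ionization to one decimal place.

BrCH2COOH ⇌ BrCH2COO- + H+; let x = [H+] at equilibrium.
x ≈ √(Ka·C₀) = √(1.2 × 10^-3 × 0.819) = 3.13 × 10^-2 M
Fraction ionized = 3.13 × 10^-2 / 0.819 = 0.0382 → 3.8%

3.8%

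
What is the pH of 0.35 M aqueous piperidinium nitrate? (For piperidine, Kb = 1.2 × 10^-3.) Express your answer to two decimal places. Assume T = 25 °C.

C5H10NH2+ is the conjugate acid of the weak base C5H10NH.
Ka = Kw/Kb = 1.0×10^-14 / 1.2 × 10^-3 = 8.33 × 10^-12
Ka = [H+]²/(0.35 − [H+]) = 8.33 × 10^-12
Since Ka ≪ C₀, [H+] ≈ √(Ka·C₀) = 1.71 × 10^-6 M.
([H+]/C₀ = 0.00049% < 5%, so the approximation holds.)
pH = −log(1.71 × 10^-6) = 5.77

pH = 5.77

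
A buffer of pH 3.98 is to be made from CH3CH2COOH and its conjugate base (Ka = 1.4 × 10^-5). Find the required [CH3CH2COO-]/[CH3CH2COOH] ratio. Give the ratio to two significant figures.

ratio = 0.13

pKa = -log(1.4 × 10^-5) = 4.854
pH = pKa + log(r) ⇒ log(r) = 3.98 − 4.854 = -0.874
r = [CH3CH2COO-]/[CH3CH2COOH] = 10^(-0.874) = 0.134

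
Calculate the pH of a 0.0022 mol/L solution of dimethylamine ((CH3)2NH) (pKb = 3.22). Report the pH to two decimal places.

(CH3)2NH + H2O ⇌ (CH3)2NH2+ + OH-
Kb = 10^(−3.22) = 6.03 × 10^-4
Kb = x²/(0.0022 − x) = 6.03 × 10^-4
Here C₀/Kb ≈ 3.65, so the small-x approximation fails. Use the quadratic:
x = [−0.000603 + √(0.000603² + 5.31e-06)]/2 = 8.89 × 10^-4 M
pOH = 3.05, so pH = 14.00 − pOH = 10.95

pH = 10.95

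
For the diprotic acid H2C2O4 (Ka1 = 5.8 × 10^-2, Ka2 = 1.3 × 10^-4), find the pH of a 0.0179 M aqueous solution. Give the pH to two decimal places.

Since Ka1 ≫ Ka2, the first ionization dominates [H+].
Ka1 = x²/(0.0179 − x) = 5.8 × 10^-2
Solving the quadratic: x = (−Ka1 + √(Ka1² + 4·Ka1·C₀))/2 = 1.43 × 10^-2 M
pH = −log(1.43 × 10^-2) = 1.84

pH = 1.84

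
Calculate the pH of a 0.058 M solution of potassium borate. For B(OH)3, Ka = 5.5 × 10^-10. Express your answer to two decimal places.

pH = 11.01

B(OH)4- is the conjugate base of the weak acid B(OH)3.
Kb = Kw/Ka = 1.0×10^-14 / 5.5 × 10^-10 = 1.82 × 10^-5
From the ICE table, Kb = [OH-]²/(0.058 − [OH-]) = 1.82 × 10^-5.
Assume [OH-] ≪ 0.058: [OH-] ≈ √(1.82 × 10^-5 × 0.058) = 1.03 × 10^-3 M
pOH = −log(1.03 × 10^-3) = 2.99; pH = 14.00 − 2.99 = 11.01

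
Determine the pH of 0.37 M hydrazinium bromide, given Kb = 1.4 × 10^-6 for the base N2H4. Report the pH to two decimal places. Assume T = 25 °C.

N2H5+ is the conjugate acid of the weak base N2H4.
Ka = Kw/Kb = 1.0×10^-14 / 1.4 × 10^-6 = 7.14 × 10^-9
Ka = [H+]²/(0.37 − [H+]) = 7.14 × 10^-9
Assume [H+] ≪ 0.37: [H+] ≈ √(7.14 × 10^-9 × 0.37) = 5.14 × 10^-5 M
pH = −log(5.14 × 10^-5) = 4.29

pH = 4.29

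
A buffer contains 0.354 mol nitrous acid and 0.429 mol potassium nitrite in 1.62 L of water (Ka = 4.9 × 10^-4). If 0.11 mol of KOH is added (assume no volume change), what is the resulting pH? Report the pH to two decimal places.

pH = 3.65

After neutralization: n(HNO2) = 0.244 mol, n(NO2-) = 0.539 mol.
pKa = −log(4.9 × 10^-4) = 3.310
pH = pKa + log([A⁻]/[HA]) = 3.310 + log(0.539/0.244) = 3.310 +0.344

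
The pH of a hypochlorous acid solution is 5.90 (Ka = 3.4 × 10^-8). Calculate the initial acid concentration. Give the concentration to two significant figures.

[H+] = 10^(-5.90) = 1.26 × 10^-6 M = x
Ka = x²/(C₀ − x) ⇒ C₀ = x + x²/Ka
C₀ = 1.26 × 10^-6 + (1.26 × 10^-6)²/(3.4 × 10^-8) = 4.80 × 10^-5 M

C₀ = 4.8 × 10^-5 M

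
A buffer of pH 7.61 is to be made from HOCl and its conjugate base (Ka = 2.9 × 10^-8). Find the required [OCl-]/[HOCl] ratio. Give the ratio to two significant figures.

ratio = 1.2

pKa = -log(2.9 × 10^-8) = 7.538
pH = pKa + log(r) ⇒ log(r) = 7.61 − 7.538 = +0.072
r = [OCl-]/[HOCl] = 10^(+0.072) = 1.18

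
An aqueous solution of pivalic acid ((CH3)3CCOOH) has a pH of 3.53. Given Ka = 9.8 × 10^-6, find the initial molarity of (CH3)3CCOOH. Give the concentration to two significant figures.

[H+] = 10^(-3.53) = 2.95 × 10^-4 M = x
Ka = x²/(C₀ − x) ⇒ C₀ = x + x²/Ka
C₀ = 2.95 × 10^-4 + (2.95 × 10^-4)²/(9.8 × 10^-6) = 9.18 × 10^-3 M

C₀ = 9.2 × 10^-3 M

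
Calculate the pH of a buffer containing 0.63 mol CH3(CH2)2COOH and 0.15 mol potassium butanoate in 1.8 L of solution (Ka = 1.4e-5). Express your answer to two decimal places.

pH = 4.23

pKa = −log(1.4 × 10^-5) = 4.854
Using pH = pKa + log([base]/[acid]) with [base]/[acid] = 0.15/0.63:
pH = 4.854 + (-0.623) = 4.23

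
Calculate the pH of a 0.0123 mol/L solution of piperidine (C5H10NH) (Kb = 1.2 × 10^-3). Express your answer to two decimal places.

C5H10NH + H2O ⇌ C5H10NH2+ + OH-
Kb = [OH-]²/(0.0123 − [OH-]) = 1.2 × 10^-3
Here C₀/Kb ≈ 10.3, so the small-[OH-] approximation fails. Use the quadratic:
[OH-] = [−0.0012 + √(0.0012² + 5.9e-05)]/2 = 3.29 × 10^-3 M
pOH = −log(3.29 × 10^-3) = 2.48; pH = 14.00 − 2.48 = 11.52

pH = 11.52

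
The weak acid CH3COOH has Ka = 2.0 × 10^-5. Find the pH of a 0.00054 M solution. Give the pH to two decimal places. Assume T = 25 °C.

pH = 4.03

CH3COOH ⇌ CH3COO- + H+
Ka = [H+]²/(0.00054 − [H+]) = 2.0 × 10^-5
The 5% rule fails; solving [H+]² + Ka·[H+] − Ka·C₀ = 0 exactly:
[H+] = [−2e-05 + √(2e-05² + 4.32e-08)]/2 = 9.44 × 10^-5 M
pH = −log[H+] = −log(9.44 × 10^-5) = 4.03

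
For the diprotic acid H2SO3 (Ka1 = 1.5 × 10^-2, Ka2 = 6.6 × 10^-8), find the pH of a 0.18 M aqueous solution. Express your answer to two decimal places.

pH = 1.35

Ka1 ≫ Ka2, so treat the first dissociation as the only significant source of H+.
Ka1 = x²/(0.18 − x) = 1.5 × 10^-2
Solving the quadratic: x = (−Ka1 + √(Ka1² + 4·Ka1·C₀))/2 = 4.50 × 10^-2 M
pH = −log(4.50 × 10^-2) = 1.35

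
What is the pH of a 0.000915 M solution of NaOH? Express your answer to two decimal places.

NaOH is a strong base; [OH-] = 0.000915 M.
pOH = -log(0.000915) = 3.04
pH = 14.00 - 3.04 = 10.96

pH = 10.96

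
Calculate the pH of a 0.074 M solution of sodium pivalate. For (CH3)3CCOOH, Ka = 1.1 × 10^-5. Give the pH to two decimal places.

(CH3)3CCOO- is the conjugate base of the weak acid (CH3)3CCOOH.
Kb = Kw/Ka = 1.0×10^-14 / 1.1 × 10^-5 = 9.09 × 10^-10
Kb = [OH-]²/(0.074 − [OH-]) = 9.09 × 10^-10
Neglecting [OH-] in the denominator: [OH-] = √(9.09 × 10^-10 × 0.074) = 8.20 × 10^-6 M
pOH = 5.09, so pH = 14.00 − pOH = 8.91

pH = 8.91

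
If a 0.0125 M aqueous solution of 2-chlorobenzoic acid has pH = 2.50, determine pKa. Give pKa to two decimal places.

[H+] = 10^(-2.50) = 3.16 × 10^-3 M
At equilibrium [HA] = 0.0125 − 3.16 × 10^-3 = 9.34 × 10^-3 M
Ka = [H+][A-]/[HA] = (3.16 × 10^-3)² / 9.34 × 10^-3 = 1.07 × 10^-3
pKa = -log(1.07 × 10^-3) = 2.97

pKa = 2.97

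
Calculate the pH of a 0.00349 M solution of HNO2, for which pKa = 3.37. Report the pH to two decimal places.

pH = 2.99

HNO2 ⇌ NO2- + H+
Ka = 10^(−3.37) = 4.27 × 10^-4
Let x = [H+] at equilibrium. Ka = x²/(0.00349 − x).
x is not negligible relative to C₀; solve x² + 0.000427·x − 1.49e-06 = 0.
x = (−Ka + √(Ka² + 4·Ka·C₀))/2 = 1.03 × 10^-3 M
pH = −log[H+] = −log(1.03 × 10^-3) = 2.99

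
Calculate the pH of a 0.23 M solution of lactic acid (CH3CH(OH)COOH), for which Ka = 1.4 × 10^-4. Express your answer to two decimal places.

pH = 2.25

CH3CH(OH)COOH ⇌ CH3CH(OH)COO- + H+
From the ICE table, Ka = x²/(0.23 − x) = 1.4 × 10^-4.
Assume x ≪ 0.23: x ≈ √(1.4 × 10^-4 × 0.23) = 5.67 × 10^-3 M
Check: 2.5% ionized — well under 5%, approximation valid.
pH = −log(5.67 × 10^-3) = 2.25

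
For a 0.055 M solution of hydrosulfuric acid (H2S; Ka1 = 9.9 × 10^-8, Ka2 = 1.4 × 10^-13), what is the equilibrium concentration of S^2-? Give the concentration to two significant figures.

First ionization gives [H+] ≈ [HS-] = 7.38 × 10^-5 M.
Second step: Ka2 = [H+][S^2-]/[HS-] ≈ [S^2-] (since [H+] ≈ [HS-]).
So [S^2-] ≈ Ka2.

1.4 × 10^-13 M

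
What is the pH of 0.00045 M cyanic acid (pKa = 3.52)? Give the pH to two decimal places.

pH = 3.61

HOCN ⇌ OCN- + H+
Ka = 10^(−3.52) = 3.02 × 10^-4
Ka = [H+]²/(0.00045 − [H+]) = 3.02 × 10^-4
Here C₀/Ka ≈ 1.49, so the small-[H+] approximation fails. Use the quadratic:
[H+] = [−0.000302 + √(0.000302² + 5.44e-07)]/2 = 2.47 × 10^-4 M
pH = −log(2.47 × 10^-4) = 3.61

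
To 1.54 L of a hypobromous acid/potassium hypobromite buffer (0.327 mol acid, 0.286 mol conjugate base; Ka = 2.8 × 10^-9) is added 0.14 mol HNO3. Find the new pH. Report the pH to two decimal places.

Added H+ converts OBr- to HOBr: HOBr → 0.467 mol, OBr- → 0.146 mol.
pKa = −log(2.8 × 10^-9) = 8.553
pH = pKa + log([A⁻]/[HA]) = 8.553 + log(0.146/0.467) = 8.553 -0.505

pH = 8.05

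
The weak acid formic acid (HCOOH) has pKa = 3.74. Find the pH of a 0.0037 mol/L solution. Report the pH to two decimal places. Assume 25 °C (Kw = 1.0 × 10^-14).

HCOOH ⇌ HCOO- + H+
Ka = 10^(−3.74) = 1.82 × 10^-4
Ka = x²/(0.0037 − x) = 1.82 × 10^-4
The 5% rule fails; solving x² + Ka·x − Ka·C₀ = 0 exactly:
x = (−Ka + √(Ka² + 4·Ka·C₀))/2 = 7.35 × 10^-4 M
pH = −log(7.35 × 10^-4) = 3.13

pH = 3.13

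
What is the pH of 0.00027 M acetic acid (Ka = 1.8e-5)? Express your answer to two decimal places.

pH = 4.21

CH3COOH ⇌ CH3COO- + H+
From the ICE table, Ka = [H+]²/(0.00027 − [H+]) = 1.8 × 10^-5.
[H+] is not negligible relative to C₀; solve [H+]² + 1.8e-05·[H+] − 4.86e-09 = 0.
[H+] = (−Ka + √(Ka² + 4·Ka·C₀))/2 = 6.13 × 10^-5 M
pH = −log[H+] = −log(6.13 × 10^-5) = 4.21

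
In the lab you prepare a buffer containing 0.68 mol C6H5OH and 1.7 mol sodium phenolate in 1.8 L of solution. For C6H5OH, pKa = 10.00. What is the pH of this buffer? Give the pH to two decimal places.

pH = pKa + log([A⁻]/[HA]) = 10.00 + log(1.7/0.68)
pH = 10.00 + (+0.398) = 10.40

pH = 10.40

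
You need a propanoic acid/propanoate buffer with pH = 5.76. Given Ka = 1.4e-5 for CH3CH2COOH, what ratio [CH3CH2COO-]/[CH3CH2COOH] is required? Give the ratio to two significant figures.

pKa = -log(1.4 × 10^-5) = 4.854
pH = pKa + log(r) ⇒ log(r) = 5.76 − 4.854 = +0.906
r = [CH3CH2COO-]/[CH3CH2COOH] = 10^(+0.906) = 8.05

ratio = 8.1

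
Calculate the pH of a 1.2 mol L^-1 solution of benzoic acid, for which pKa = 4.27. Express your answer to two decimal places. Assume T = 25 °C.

pH = 2.10

C6H5COOH ⇌ C6H5COO- + H+
Ka = 10^(−4.27) = 5.37 × 10^-5
From the ICE table, Ka = x²/(1.2 − x) = 5.37 × 10^-5.
Neglecting x in the denominator: x = √(5.37 × 10^-5 × 1.2) = 8.03 × 10^-3 M
(x/C₀ = 0.67% < 5%, so the approximation holds.)
pH = −log(8.03 × 10^-3) = 2.10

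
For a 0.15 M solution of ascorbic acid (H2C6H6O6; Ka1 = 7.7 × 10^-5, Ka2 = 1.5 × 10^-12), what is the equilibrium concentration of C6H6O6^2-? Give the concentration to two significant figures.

1.5 × 10^-12 M

First ionization gives [H+] ≈ [HC6H6O6-] = 3.40 × 10^-3 M.
Second step: Ka2 = [H+][C6H6O6^2-]/[HC6H6O6-] ≈ [C6H6O6^2-] (since [H+] ≈ [HC6H6O6-]).
So [C6H6O6^2-] ≈ Ka2.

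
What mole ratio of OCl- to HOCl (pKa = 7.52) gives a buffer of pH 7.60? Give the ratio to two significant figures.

pH = pKa + log(r) ⇒ log(r) = 7.60 − 7.52 = +0.08
r = [OCl-]/[HOCl] = 10^(+0.08) = 1.2

ratio = 1.2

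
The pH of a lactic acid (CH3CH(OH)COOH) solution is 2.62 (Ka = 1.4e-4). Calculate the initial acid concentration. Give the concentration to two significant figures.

[H+] = 10^(-2.62) = 2.40 × 10^-3 M = x
Ka = x²/(C₀ − x) ⇒ C₀ = x + x²/Ka
C₀ = 2.40 × 10^-3 + (2.40 × 10^-3)²/(1.4 × 10^-4) = 4.35 × 10^-2 M

C₀ = 4.4 × 10^-2 M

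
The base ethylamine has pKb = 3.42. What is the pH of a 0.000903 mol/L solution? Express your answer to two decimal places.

pH = 10.63

C2H5NH2 + H2O ⇌ C2H5NH3+ + OH-
Kb = 10^(−3.42) = 3.80 × 10^-4
Kb = x²/(0.000903 − x) = 3.80 × 10^-4
Here C₀/Kb ≈ 2.38, so the small-x approximation fails. Use the quadratic:
x = [−0.00038 + √(0.00038² + 1.37e-06)]/2 = 4.26 × 10^-4 M
pOH = −log(4.26 × 10^-4) = 3.37; pH = 14.00 − 3.37 = 10.63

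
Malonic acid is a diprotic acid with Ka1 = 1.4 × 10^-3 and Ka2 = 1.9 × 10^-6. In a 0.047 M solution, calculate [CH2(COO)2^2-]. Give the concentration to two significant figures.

First ionization gives [H+] ≈ [CH2(COOH)COO-] = 7.44 × 10^-3 M.
Second step: Ka2 = [H+][CH2(COO)2^2-]/[CH2(COOH)COO-] ≈ [CH2(COO)2^2-] (since [H+] ≈ [CH2(COOH)COO-]).
So [CH2(COO)2^2-] ≈ Ka2.

1.9 × 10^-6 M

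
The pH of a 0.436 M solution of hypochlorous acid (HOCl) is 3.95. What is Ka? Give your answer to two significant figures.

[H+] = 10^(-3.95) = 1.12 × 10^-4 M
At equilibrium [HA] = 0.436 − 1.12 × 10^-4 = 4.36 × 10^-1 M
Ka = [H+][A-]/[HA] = (1.12 × 10^-4)² / 4.36 × 10^-1 = 2.9 × 10^-8

Ka = 2.9 × 10^-8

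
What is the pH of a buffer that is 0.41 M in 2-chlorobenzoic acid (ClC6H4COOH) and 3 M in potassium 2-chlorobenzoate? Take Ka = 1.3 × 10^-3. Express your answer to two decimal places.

pH = 3.75

pKa = −log(1.3 × 10^-3) = 2.886
pH = pKa + log([A⁻]/[HA]) = 2.886 + log(3/0.41)
pH = 2.886 + (+0.864) = 3.75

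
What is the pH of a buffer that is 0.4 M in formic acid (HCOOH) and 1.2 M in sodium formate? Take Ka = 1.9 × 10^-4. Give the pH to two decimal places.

pKa = −log(1.9 × 10^-4) = 3.721
Using pH = pKa + log([base]/[acid]) with [base]/[acid] = 1.2/0.4:
pH = 3.721 + (+0.477) = 4.20

pH = 4.20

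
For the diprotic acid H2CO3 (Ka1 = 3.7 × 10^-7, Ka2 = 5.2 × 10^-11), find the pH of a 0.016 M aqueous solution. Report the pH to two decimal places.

pH = 4.11

Ka1 ≫ Ka2, so treat the first dissociation as the only significant source of H+.
Ka1 = x²/(0.016 − x) = 3.7 × 10^-7
x ≈ √(3.7 × 10^-7 × 0.016) = 7.69 × 10^-5 M
pH = −log(7.69 × 10^-5) = 4.11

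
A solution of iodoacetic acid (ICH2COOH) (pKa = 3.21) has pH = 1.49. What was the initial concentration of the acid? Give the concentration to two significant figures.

[H+] = 10^(-1.49) = 3.24 × 10^-2 M = x
Ka = 10^(−3.21) = 6.17 × 10^-4
Ka = x²/(C₀ − x) ⇒ C₀ = x + x²/Ka
C₀ = 3.24 × 10^-2 + (3.24 × 10^-2)²/(6.17 × 10^-4) = 1.73 M

C₀ = 1.7 M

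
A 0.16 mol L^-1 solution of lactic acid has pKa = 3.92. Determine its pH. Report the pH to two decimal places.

pH = 2.36

CH3CH(OH)COOH ⇌ CH3CH(OH)COO- + H+
Ka = 10^(−3.92) = 1.20 × 10^-4
From the ICE table, Ka = x²/(0.16 − x) = 1.20 × 10^-4.
Assume x ≪ 0.16: x ≈ √(1.20 × 10^-4 × 0.16) = 4.38 × 10^-3 M
Check: 2.7% ionized — well under 5%, approximation valid.
pH = −log(4.38 × 10^-3) = 2.36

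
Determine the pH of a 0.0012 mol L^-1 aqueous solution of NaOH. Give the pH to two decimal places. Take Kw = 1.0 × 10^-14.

pH = 11.08

NaOH is a strong base; [OH-] = 0.0012 M.
pOH = -log(0.0012) = 2.92
pH = 14.00 - 2.92 = 11.08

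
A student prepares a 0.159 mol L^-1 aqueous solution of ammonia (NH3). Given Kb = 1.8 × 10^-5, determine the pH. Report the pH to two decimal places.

pH = 11.23

NH3 + H2O ⇌ NH4+ + OH-
From the ICE table, Kb = x²/(0.159 − x) = 1.8 × 10^-5.
Assume x ≪ 0.159: x ≈ √(1.8 × 10^-5 × 0.159) = 1.69 × 10^-3 M
pOH = −log(1.69 × 10^-3) = 2.77; pH = 14.00 − 2.77 = 11.23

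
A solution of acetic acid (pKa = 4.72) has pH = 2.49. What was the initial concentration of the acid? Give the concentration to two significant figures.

[H+] = 10^(-2.49) = 3.24 × 10^-3 M = x
Ka = 10^(−4.72) = 1.91 × 10^-5
Ka = x²/(C₀ − x) ⇒ C₀ = x + x²/Ka
C₀ = 3.24 × 10^-3 + (3.24 × 10^-3)²/(1.91 × 10^-5) = 5.53 × 10^-1 M

C₀ = 5.5 × 10^-1 M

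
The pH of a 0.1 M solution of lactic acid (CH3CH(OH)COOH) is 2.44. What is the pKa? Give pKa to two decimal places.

[H+] = 10^(-2.44) = 3.63 × 10^-3 M
At equilibrium [HA] = 0.1 − 3.63 × 10^-3 = 9.64 × 10^-2 M
Ka = [H+][A-]/[HA] = (3.63 × 10^-3)² / 9.64 × 10^-2 = 1.37 × 10^-4
pKa = -log(1.37 × 10^-4) = 3.86

pKa = 3.86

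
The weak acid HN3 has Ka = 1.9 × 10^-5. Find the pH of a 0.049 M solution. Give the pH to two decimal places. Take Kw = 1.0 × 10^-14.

HN3 ⇌ N3- + H+
Ka = [H+]²/(0.049 − [H+]) = 1.9 × 10^-5
Since Ka ≪ C₀, [H+] ≈ √(Ka·C₀) = 9.65 × 10^-4 M.
([H+]/C₀ = 2% < 5%, so the approximation holds.)
pH = −log[H+] = −log(9.65 × 10^-4) = 3.02

pH = 3.02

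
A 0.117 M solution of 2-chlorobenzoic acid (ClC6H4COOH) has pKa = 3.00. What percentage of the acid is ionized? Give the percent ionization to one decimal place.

ClC6H4COOH ⇌ ClC6H4COO- + H+; let x = [H+] at equilibrium.
Ka = 10^(−3.00) = 1.00 × 10^-3
Ka = x²/(C₀ − x); solving the quadratic gives x = 1.03 × 10^-2 M.
% ionization = x/C₀ × 100% = 1.03 × 10^-2/0.117 × 100% = 8.8%

8.8%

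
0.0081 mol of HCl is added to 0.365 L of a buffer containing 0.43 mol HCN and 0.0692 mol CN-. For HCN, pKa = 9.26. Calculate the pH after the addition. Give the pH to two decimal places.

Added H+ converts CN- to HCN: HCN → 0.438 mol, CN- → 0.0611 mol.
pH = pKa + log(n_CN-/n_HCN) = 9.26 + log(0.0611/0.438) = 9.26 + (-0.855)

pH = 8.40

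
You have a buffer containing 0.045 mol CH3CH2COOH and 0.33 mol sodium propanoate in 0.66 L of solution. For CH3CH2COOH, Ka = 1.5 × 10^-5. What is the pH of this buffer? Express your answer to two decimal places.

pH = 5.69

pKa = −log(1.5 × 10^-5) = 4.824
pH = pKa + log([A⁻]/[HA]) = 4.824 + log(0.33/0.045)
pH = 4.824 + (+0.865) = 5.69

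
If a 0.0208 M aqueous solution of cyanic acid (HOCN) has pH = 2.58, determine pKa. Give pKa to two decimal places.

[H+] = 10^(-2.58) = 2.63 × 10^-3 M
At equilibrium [HA] = 0.0208 − 2.63 × 10^-3 = 1.82 × 10^-2 M
Ka = [H+][A-]/[HA] = (2.63 × 10^-3)² / 1.82 × 10^-2 = 3.80 × 10^-4
pKa = -log(3.80 × 10^-4) = 3.42

pKa = 3.42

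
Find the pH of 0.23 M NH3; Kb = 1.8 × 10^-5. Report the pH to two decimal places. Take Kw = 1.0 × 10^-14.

pH = 11.31

NH3 + H2O ⇌ NH4+ + OH-
From the ICE table, Kb = x²/(0.23 − x) = 1.8 × 10^-5.
Neglecting x in the denominator: x = √(1.8 × 10^-5 × 0.23) = 2.03 × 10^-3 M
Check: 0.88% ionized — well under 5%, approximation valid.
pOH = −log(2.03 × 10^-3) = 2.69; pH = 14.00 − 2.69 = 11.31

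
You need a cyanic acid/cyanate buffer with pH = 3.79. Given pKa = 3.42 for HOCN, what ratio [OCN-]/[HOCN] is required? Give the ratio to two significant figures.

ratio = 2.3

pH = pKa + log(r) ⇒ log(r) = 3.79 − 3.42 = +0.37
r = [OCN-]/[HOCN] = 10^(+0.37) = 2.34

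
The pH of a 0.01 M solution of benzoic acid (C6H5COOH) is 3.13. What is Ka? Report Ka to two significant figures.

[H+] = 10^(-3.13) = 7.41 × 10^-4 M
At equilibrium [HA] = 0.01 − 7.41 × 10^-4 = 9.26 × 10^-3 M
Ka = [H+][A-]/[HA] = (7.41 × 10^-4)² / 9.26 × 10^-3 = 5.9 × 10^-5

Ka = 5.9 × 10^-5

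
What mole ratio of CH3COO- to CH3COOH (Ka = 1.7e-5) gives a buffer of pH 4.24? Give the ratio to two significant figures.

pKa = -log(1.7 × 10^-5) = 4.770
pH = pKa + log(r) ⇒ log(r) = 4.24 − 4.770 = -0.530
r = [CH3COO-]/[CH3COOH] = 10^(-0.530) = 0.295

ratio = 0.30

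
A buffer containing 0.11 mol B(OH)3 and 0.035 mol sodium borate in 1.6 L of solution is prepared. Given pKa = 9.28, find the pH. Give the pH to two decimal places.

Henderson–Hasselbalch: pH = pKa + log([B(OH)4-]/[B(OH)3]) = 9.28 + log(0.035/0.11)
pH = 9.28 + (-0.497) = 8.78

pH = 8.78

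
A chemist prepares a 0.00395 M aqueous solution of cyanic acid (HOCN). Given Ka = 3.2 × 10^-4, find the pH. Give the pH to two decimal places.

HOCN ⇌ OCN- + H+
From the ICE table, Ka = [H+]²/(0.00395 − [H+]) = 3.2 × 10^-4.
[H+] is not negligible relative to C₀; solve [H+]² + 0.00032·[H+] − 1.26e-06 = 0.
[H+] = (−Ka + √(Ka² + 4·Ka·C₀))/2 = 9.76 × 10^-4 M
pH = −log[H+] = −log(9.76 × 10^-4) = 3.01

pH = 3.01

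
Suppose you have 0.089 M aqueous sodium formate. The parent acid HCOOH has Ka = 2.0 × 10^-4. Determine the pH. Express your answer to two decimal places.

HCOO- is the conjugate base of the weak acid HCOOH.
Kb = Kw/Ka = 1.0×10^-14 / 2.0 × 10^-4 = 5.00 × 10^-11
From the ICE table, Kb = x²/(0.089 − x) = 5.00 × 10^-11.
Assume x ≪ 0.089: x ≈ √(5.00 × 10^-11 × 0.089) = 2.11 × 10^-6 M
Check: 0.0024% ionized — well under 5%, approximation valid.
pOH = 5.68, so pH = 14.00 − pOH = 8.32

pH = 8.32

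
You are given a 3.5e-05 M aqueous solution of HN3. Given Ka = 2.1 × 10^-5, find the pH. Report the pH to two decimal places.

pH = 4.73

HN3 ⇌ N3- + H+
Ka = [H+]²/(3.5e-05 − [H+]) = 2.1 × 10^-5
Here C₀/Ka ≈ 1.67, so the small-[H+] approximation fails. Use the quadratic:
[H+] = [−2.1e-05 + √(2.1e-05² + 2.94e-09)]/2 = 1.86 × 10^-5 M
pH = −log(1.86 × 10^-5) = 4.73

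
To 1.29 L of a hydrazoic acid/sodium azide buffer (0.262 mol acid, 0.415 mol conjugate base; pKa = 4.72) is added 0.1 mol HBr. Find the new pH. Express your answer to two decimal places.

After neutralization: n(HN3) = 0.362 mol, n(N3-) = 0.315 mol.
pH = pKa + log([A⁻]/[HA]) = 4.72 + log(0.315/0.362) = 4.72 -0.060

pH = 4.66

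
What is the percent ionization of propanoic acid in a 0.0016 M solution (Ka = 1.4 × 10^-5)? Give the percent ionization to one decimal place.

8.9%

CH3CH2COOH ⇌ CH3CH2COO- + H+; let x = [H+] at equilibrium.
Ka = x²/(C₀ − x); solving the quadratic gives x = 1.43 × 10^-4 M.
% ionization = x/C₀ × 100% = 1.43 × 10^-4/0.0016 × 100% = 8.9%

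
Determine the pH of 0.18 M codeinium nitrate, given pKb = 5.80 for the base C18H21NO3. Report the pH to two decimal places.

pH = 4.47

C18H22NO3+ is the conjugate acid of the weak base C18H21NO3.
Kb = 10^(−5.80) = 1.58 × 10^-6
Ka = Kw/Kb = 1.0×10^-14 / 1.58 × 10^-6 = 6.33 × 10^-9
Let x = [H+] at equilibrium. Ka = x²/(0.18 − x).
Since Ka ≪ C₀, x ≈ √(Ka·C₀) = 3.38 × 10^-5 M.
Check: 0.019% ionized — well under 5%, approximation valid.
pH = −log(3.38 × 10^-5) = 4.47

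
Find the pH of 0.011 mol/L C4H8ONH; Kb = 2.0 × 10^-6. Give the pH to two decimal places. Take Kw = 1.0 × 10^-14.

pH = 10.17

C4H8ONH + H2O ⇌ C4H8ONH2+ + OH-
From the ICE table, Kb = [OH-]²/(0.011 − [OH-]) = 2.0 × 10^-6.
Since Kb ≪ C₀, [OH-] ≈ √(Kb·C₀) = 1.48 × 10^-4 M.
([OH-]/C₀ = 1.3% < 5%, so the approximation holds.)
pOH = 3.83, so pH = 14.00 − pOH = 10.17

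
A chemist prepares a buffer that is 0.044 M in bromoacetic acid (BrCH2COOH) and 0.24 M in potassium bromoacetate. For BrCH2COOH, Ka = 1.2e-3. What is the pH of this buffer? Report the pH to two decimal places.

pH = 3.66

pKa = −log(1.2 × 10^-3) = 2.921
Using pH = pKa + log([base]/[acid]) with [base]/[acid] = 0.24/0.044:
pH = 2.921 + (+0.737) = 3.66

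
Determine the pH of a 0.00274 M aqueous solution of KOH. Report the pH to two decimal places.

KOH is a strong base; [OH-] = 0.00274 M.
pOH = -log(0.00274) = 2.56
pH = 14.00 - 2.56 = 11.44

pH = 11.44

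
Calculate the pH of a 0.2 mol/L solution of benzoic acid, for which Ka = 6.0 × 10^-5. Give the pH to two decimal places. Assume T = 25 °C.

pH = 2.46

C6H5COOH ⇌ C6H5COO- + H+
From the ICE table, Ka = [H+]²/(0.2 − [H+]) = 6.0 × 10^-5.
Neglecting [H+] in the denominator: [H+] = √(6.0 × 10^-5 × 0.2) = 3.46 × 10^-3 M
([H+]/C₀ = 1.7% < 5%, so the approximation holds.)
pH = −log[H+] = −log(3.46 × 10^-3) = 2.46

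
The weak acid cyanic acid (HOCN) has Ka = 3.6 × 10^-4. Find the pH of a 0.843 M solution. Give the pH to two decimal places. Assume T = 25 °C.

pH = 1.76

HOCN ⇌ OCN- + H+
From the ICE table, Ka = x²/(0.843 − x) = 3.6 × 10^-4.
Neglecting x in the denominator: x = √(3.6 × 10^-4 × 0.843) = 1.74 × 10^-2 M
Check: 2.1% ionized — well under 5%, approximation valid.
pH = −log(1.74 × 10^-2) = 1.76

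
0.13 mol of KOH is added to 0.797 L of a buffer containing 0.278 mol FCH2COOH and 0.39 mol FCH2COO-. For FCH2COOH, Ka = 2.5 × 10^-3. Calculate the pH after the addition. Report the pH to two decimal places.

pH = 3.15

OH- converts FCH2COOH to FCH2COO-: FCH2COOH → 0.148 mol, FCH2COO- → 0.52 mol.
pKa = −log(2.5 × 10^-3) = 2.602
pH = pKa + log([A⁻]/[HA]) = 2.602 + log(0.52/0.148) = 2.602 +0.546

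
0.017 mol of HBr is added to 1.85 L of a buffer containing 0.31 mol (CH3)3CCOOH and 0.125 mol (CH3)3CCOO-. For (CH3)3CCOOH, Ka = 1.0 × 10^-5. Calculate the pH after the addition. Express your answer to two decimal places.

pH = 4.52

Added H+ converts (CH3)3CCOO- to (CH3)3CCOOH: (CH3)3CCOOH → 0.327 mol, (CH3)3CCOO- → 0.108 mol.
pKa = −log(1.0 × 10^-5) = 5.000
pH = pKa + log(n_(CH3)3CCOO-/n_(CH3)3CCOOH) = 5.000 + log(0.108/0.327) = 5.000 + (-0.481)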